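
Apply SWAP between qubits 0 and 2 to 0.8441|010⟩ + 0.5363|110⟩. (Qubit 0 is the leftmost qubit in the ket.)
0.8441|010⟩ + 0.5363|011⟩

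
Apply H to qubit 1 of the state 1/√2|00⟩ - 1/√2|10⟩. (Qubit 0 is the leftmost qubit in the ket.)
1/2|00⟩ + 1/2|01⟩ - 1/2|10⟩ - 1/2|11⟩

H on qubit 1 mixes each pair of kets that differ only in qubit 1: amplitudes (a, b) of (|…0…⟩, |…1…⟩) become ((a + b)/√2, (a − b)/√2). Kets absent from the input have amplitude 0.
(|00⟩, |01⟩): (a, b) = (1/√2, 0) → (1/2, 1/2)
(|10⟩, |11⟩): (a, b) = (-1/√2, 0) → (-1/2, -1/2)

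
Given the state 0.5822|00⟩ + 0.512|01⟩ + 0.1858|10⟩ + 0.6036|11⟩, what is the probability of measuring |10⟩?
0.03452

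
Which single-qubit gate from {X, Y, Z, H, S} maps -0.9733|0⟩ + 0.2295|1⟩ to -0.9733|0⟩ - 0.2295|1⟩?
Z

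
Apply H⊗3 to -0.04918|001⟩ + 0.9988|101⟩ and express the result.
0.3357|000⟩ - 0.3357|001⟩ + 0.3357|010⟩ - 0.3357|011⟩ - 0.3705|100⟩ + 0.3705|101⟩ - 0.3705|110⟩ + 0.3705|111⟩

H⊗3 gives amp(|y⟩) = (1/2√2) Σ_x (−1)^(x·y) amp(|x⟩), where x·y is the number of positions in which both x and y have a 1.
|000⟩: (-0.04918 + 0.9988)/(2√2) = 0.3357
|001⟩: (0.04918 - 0.9988)/(2√2) = -0.3357
|010⟩: (-0.04918 + 0.9988)/(2√2) = 0.3357
|011⟩: (0.04918 - 0.9988)/(2√2) = -0.3357
|100⟩: (-0.04918 - 0.9988)/(2√2) = -0.3705
|101⟩: (0.04918 + 0.9988)/(2√2) = 0.3705
|110⟩: (-0.04918 - 0.9988)/(2√2) = -0.3705
|111⟩: (0.04918 + 0.9988)/(2√2) = 0.3705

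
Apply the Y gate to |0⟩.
i|1⟩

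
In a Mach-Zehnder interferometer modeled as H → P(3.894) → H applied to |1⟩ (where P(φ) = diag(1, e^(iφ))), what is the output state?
(0.865 + 0.3417i)|0⟩ + (0.135 - 0.3417i)|1⟩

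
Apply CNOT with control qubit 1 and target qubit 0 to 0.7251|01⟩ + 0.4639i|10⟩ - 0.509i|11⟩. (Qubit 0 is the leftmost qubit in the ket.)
-0.509i|01⟩ + 0.4639i|10⟩ + 0.7251|11⟩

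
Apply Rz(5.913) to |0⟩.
(-0.9829 - 0.184i)|0⟩

Rz(5.913) = [[e^(−iθ/2), 0], [0, e^(iθ/2)]] with e^(±iθ/2) = cos(θ/2) ± i·sin(θ/2); θ = 5.913, cos(θ/2) ≈ -0.982919, sin(θ/2) ≈ 0.184038.
With a = amp(|0⟩) = 1 and b = amp(|1⟩) = 0:
new amp(|0⟩) = (-0.982919 - 0.184038i)·a = (-0.9829 - 0.184i)
new amp(|1⟩) = (-0.982919 + 0.184038i)·b = 0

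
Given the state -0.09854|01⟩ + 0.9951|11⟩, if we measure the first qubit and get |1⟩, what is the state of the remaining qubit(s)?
|1⟩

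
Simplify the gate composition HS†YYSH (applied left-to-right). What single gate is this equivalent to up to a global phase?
I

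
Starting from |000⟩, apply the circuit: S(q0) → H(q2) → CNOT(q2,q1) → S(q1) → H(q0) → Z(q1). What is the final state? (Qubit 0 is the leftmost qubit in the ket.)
1/2|000⟩ - (1/2)i|011⟩ + 1/2|100⟩ - (1/2)i|111⟩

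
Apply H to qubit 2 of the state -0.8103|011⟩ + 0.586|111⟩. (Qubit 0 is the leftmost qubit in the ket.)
-0.573|010⟩ + 0.573|011⟩ + 0.4144|110⟩ - 0.4144|111⟩

H on qubit 2 mixes each pair of kets that differ only in qubit 2: amplitudes (a, b) of (|…0…⟩, |…1…⟩) become ((a + b)/√2, (a − b)/√2). Kets absent from the input have amplitude 0.
(|010⟩, |011⟩): (a, b) = (0, -0.8103) → (-0.573, 0.573)
(|110⟩, |111⟩): (a, b) = (0, 0.586) → (0.4144, -0.4144)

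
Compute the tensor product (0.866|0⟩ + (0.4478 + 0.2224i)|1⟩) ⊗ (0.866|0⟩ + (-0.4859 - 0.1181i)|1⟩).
0.75|00⟩ + (-0.4208 - 0.1023i)|01⟩ + (0.3878 + 0.1926i)|10⟩ + (-0.1913 - 0.1609i)|11⟩

amp(|b₁b₂…⟩) = product of the factor amplitudes for bits b₁, b₂, …; only kets whose every factor amplitude is nonzero survive.
|00⟩: (0.866)(0.866) = 0.75
|01⟩: (0.866)(-0.4859 - 0.1181i) = (-0.4208 - 0.1023i)
|10⟩: (0.4478 + 0.2224i)(0.866) = (0.3878 + 0.1926i)
|11⟩: (0.4478 + 0.2224i)(-0.4859 - 0.1181i) = (-0.1913 - 0.1609i)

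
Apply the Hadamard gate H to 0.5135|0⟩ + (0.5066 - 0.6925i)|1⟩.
(0.7213 - 0.4897i)|0⟩ + (0.004879 + 0.4897i)|1⟩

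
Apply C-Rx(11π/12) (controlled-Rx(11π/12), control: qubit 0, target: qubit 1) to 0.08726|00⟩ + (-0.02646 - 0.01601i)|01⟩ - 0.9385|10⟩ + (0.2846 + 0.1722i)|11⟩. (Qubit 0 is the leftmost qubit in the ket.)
0.08726|00⟩ + (-0.02646 - 0.01601i)|01⟩ + (0.04823 - 0.2822i)|10⟩ + (0.03715 + 0.9529i)|11⟩

C-Rx(11π/12) leaves the control-|0⟩ kets |00⟩, |01⟩ unchanged and applies Rx(11π/12) to qubit 1 on the control-|1⟩ pair (|10⟩, |11⟩).
Rx(11π/12) = [[cos(θ/2), −i·sin(θ/2)], [−i·sin(θ/2), cos(θ/2)]]; θ = 11π/12, cos(θ/2) ≈ 0.130526, sin(θ/2) ≈ 0.991445.
With a = amp(|10⟩) = -0.9385 and b = amp(|11⟩) = (0.2846 + 0.1722i):
new amp(|10⟩) = (0.130526)·a + (-0.991445i)·b = (0.04823 - 0.2822i)
new amp(|11⟩) = (-0.991445i)·a + (0.130526)·b = (0.03715 + 0.9529i)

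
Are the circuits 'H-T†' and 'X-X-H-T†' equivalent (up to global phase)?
Yes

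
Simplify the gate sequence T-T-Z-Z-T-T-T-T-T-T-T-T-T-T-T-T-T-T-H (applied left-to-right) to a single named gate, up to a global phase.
H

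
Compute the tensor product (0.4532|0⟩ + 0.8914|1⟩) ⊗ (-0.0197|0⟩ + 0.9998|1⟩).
-0.008928|00⟩ + 0.4531|01⟩ - 0.01756|10⟩ + 0.8912|11⟩

amp(|b₁b₂…⟩) = product of the factor amplitudes for bits b₁, b₂, …; only kets whose every factor amplitude is nonzero survive.
|00⟩: (0.4532)(-0.0197) = -0.008928
|01⟩: (0.4532)(0.9998) = 0.4531
|10⟩: (0.8914)(-0.0197) = -0.01756
|11⟩: (0.8914)(0.9998) = 0.8912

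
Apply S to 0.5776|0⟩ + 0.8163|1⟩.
0.5776|0⟩ + 0.8163i|1⟩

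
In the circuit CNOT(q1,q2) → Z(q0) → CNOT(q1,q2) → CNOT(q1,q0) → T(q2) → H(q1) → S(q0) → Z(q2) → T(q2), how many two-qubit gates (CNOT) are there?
3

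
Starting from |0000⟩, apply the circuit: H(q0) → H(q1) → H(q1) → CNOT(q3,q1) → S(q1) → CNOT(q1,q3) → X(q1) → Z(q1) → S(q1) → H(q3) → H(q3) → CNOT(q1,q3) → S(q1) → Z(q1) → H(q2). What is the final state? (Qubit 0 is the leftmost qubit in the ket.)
-1/2|0101⟩ - 1/2|0111⟩ - 1/2|1101⟩ - 1/2|1111⟩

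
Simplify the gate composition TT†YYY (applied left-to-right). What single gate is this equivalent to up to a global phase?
Y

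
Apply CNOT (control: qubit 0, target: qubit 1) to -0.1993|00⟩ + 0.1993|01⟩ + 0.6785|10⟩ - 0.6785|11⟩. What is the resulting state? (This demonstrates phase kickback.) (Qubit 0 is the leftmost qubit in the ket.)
-0.1993|00⟩ + 0.1993|01⟩ - 0.6785|10⟩ + 0.6785|11⟩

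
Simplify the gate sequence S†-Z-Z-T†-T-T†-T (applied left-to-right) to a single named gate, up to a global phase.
S†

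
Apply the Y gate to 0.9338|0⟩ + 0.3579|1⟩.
-0.3579i|0⟩ + 0.9338i|1⟩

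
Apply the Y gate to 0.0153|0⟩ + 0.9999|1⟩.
-0.9999i|0⟩ + 0.0153i|1⟩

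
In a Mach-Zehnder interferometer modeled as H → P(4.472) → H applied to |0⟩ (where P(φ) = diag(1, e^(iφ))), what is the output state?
(0.381 - 0.4856i)|0⟩ + (0.619 + 0.4856i)|1⟩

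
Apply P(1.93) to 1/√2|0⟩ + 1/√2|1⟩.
1/√2|0⟩ + (-0.2486 + 0.662i)|1⟩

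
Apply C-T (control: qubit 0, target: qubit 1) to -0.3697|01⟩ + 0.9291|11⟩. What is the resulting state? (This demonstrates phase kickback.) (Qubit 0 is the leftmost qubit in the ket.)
-0.3697|01⟩ + (0.657 + 0.657i)|11⟩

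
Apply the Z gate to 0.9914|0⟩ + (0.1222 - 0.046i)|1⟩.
0.9914|0⟩ + (-0.1222 + 0.046i)|1⟩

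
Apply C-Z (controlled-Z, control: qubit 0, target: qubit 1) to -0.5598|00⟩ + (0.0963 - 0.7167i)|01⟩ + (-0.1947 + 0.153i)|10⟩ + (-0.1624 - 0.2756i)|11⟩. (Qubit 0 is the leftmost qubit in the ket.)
-0.5598|00⟩ + (0.0963 - 0.7167i)|01⟩ + (-0.1947 + 0.153i)|10⟩ + (0.1624 + 0.2756i)|11⟩

C-Z leaves the control-|0⟩ kets |00⟩, |01⟩ unchanged and applies Z to qubit 1 on the control-|1⟩ pair (|10⟩, |11⟩).
Z = [[1, 0], [0, -1]].
With a = amp(|10⟩) = (-0.1947 + 0.153i) and b = amp(|11⟩) = (-0.1624 - 0.2756i):
new amp(|10⟩) = (1)·a = (-0.1947 + 0.153i)
new amp(|11⟩) = (-1)·b = (0.1624 + 0.2756i)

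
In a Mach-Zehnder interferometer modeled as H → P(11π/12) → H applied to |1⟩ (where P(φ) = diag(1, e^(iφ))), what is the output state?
(0.983 - 0.1294i)|0⟩ + (0.01704 + 0.1294i)|1⟩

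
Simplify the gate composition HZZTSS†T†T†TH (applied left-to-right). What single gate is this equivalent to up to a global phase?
I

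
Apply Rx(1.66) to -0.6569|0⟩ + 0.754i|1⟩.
0.1131|0⟩ + 0.9936i|1⟩

Rx(1.66) = [[cos(θ/2), −i·sin(θ/2)], [−i·sin(θ/2), cos(θ/2)]]; θ = 1.66, cos(θ/2) ≈ 0.674876, sin(θ/2) ≈ 0.737931.
With a = amp(|0⟩) = -0.6569 and b = amp(|1⟩) = 0.754i:
new amp(|0⟩) = (0.674876)·a + (-0.737931i)·b = 0.1131
new amp(|1⟩) = (-0.737931i)·a + (0.674876)·b = 0.9936i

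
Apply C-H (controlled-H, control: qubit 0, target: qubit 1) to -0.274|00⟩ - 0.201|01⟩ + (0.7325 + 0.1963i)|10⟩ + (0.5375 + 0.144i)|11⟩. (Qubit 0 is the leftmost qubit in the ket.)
-0.274|00⟩ - 0.201|01⟩ + (0.898 + 0.2406i)|10⟩ + (0.1379 + 0.03698i)|11⟩

C-H leaves the control-|0⟩ kets |00⟩, |01⟩ unchanged and applies H to qubit 1 on the control-|1⟩ pair (|10⟩, |11⟩).
H = [[1/√2, 1/√2], [1/√2, -1/√2]].
With a = amp(|10⟩) = (0.7325 + 0.1963i) and b = amp(|11⟩) = (0.5375 + 0.144i):
new amp(|10⟩) = (1/√2)·a + (1/√2)·b = (0.898 + 0.2406i)
new amp(|11⟩) = (1/√2)·a + (-1/√2)·b = (0.1379 + 0.03698i)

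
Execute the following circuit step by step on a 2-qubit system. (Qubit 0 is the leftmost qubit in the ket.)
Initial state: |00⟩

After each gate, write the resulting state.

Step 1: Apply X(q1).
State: |01⟩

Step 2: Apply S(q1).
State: i|01⟩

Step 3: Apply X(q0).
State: i|11⟩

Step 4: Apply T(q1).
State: (-1/√2 + (1/√2)i)|11⟩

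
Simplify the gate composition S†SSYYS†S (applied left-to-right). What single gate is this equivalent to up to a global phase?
S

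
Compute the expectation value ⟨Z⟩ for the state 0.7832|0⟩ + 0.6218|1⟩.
0.2268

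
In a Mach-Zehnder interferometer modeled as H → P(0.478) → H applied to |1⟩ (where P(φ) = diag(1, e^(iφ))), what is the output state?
(0.05604 - 0.23i)|0⟩ + (0.944 + 0.23i)|1⟩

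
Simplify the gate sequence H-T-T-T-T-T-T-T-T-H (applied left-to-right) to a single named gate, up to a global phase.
I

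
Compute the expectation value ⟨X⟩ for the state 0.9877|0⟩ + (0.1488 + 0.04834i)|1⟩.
0.2939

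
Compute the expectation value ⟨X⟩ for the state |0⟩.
0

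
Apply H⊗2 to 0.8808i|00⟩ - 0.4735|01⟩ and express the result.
(-0.2368 + 0.4404i)|00⟩ + (0.2368 + 0.4404i)|01⟩ + (-0.2368 + 0.4404i)|10⟩ + (0.2368 + 0.4404i)|11⟩

H⊗2 gives amp(|y⟩) = (1/2) Σ_x (−1)^(x·y) amp(|x⟩), where x·y is the number of positions in which both x and y have a 1.
|00⟩: (0.8808i - 0.4735)/2 = (-0.2368 + 0.4404i)
|01⟩: (0.8808i + 0.4735)/2 = (0.2368 + 0.4404i)
|10⟩: (0.8808i - 0.4735)/2 = (-0.2368 + 0.4404i)
|11⟩: (0.8808i + 0.4735)/2 = (0.2368 + 0.4404i)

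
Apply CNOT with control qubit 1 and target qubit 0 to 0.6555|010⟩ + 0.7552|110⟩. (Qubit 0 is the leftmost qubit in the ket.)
0.7552|010⟩ + 0.6555|110⟩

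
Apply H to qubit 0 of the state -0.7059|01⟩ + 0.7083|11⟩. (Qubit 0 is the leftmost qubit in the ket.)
0.001697|01⟩ - |11⟩

H on qubit 0 mixes each pair of kets that differ only in qubit 0: amplitudes (a, b) of (|…0…⟩, |…1…⟩) become ((a + b)/√2, (a − b)/√2). Kets absent from the input have amplitude 0.
(|01⟩, |11⟩): (a, b) = (-0.7059, 0.7083) → (0.001697, -1)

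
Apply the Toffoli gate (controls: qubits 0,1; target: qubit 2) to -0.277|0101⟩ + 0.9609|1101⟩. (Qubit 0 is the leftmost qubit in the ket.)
-0.277|0101⟩ + 0.9609|1111⟩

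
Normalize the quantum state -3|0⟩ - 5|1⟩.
-0.5145|0⟩ - 0.8575|1⟩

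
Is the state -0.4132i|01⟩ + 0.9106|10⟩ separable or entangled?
Entangled

Writing the state as a|00⟩ + b|01⟩ + c|10⟩ + d|11⟩, it is a product state iff ad − bc = 0.
Here (a, b, c, d) = (0, -0.4132i, 0.9106, 0): ad − bc = (0)(0) − (-0.4132i)(0.9106) = 0.3763i ≠ 0, so the state is entangled.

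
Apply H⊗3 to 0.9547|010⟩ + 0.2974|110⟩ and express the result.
0.4427|000⟩ + 0.4427|001⟩ - 0.4427|010⟩ - 0.4427|011⟩ + 0.2324|100⟩ + 0.2324|101⟩ - 0.2324|110⟩ - 0.2324|111⟩

H⊗3 gives amp(|y⟩) = (1/2√2) Σ_x (−1)^(x·y) amp(|x⟩), where x·y is the number of positions in which both x and y have a 1.
|000⟩: (0.9547 + 0.2974)/(2√2) = 0.4427
|001⟩: (0.9547 + 0.2974)/(2√2) = 0.4427
|010⟩: (-0.9547 - 0.2974)/(2√2) = -0.4427
|011⟩: (-0.9547 - 0.2974)/(2√2) = -0.4427
|100⟩: (0.9547 - 0.2974)/(2√2) = 0.2324
|101⟩: (0.9547 - 0.2974)/(2√2) = 0.2324
|110⟩: (-0.9547 + 0.2974)/(2√2) = -0.2324
|111⟩: (-0.9547 + 0.2974)/(2√2) = -0.2324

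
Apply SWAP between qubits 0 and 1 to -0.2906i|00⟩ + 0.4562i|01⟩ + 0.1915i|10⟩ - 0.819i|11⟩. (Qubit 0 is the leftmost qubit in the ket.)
-0.2906i|00⟩ + 0.1915i|01⟩ + 0.4562i|10⟩ - 0.819i|11⟩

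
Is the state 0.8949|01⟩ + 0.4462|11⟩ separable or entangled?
Separable

Writing the state as a|00⟩ + b|01⟩ + c|10⟩ + d|11⟩, it is a product state iff ad − bc = 0.
Here (a, b, c, d) = (0, 0.8949, 0, 0.4462): ad − bc = (0)(0.4462) − (0.8949)(0) = 0, so the state is separable.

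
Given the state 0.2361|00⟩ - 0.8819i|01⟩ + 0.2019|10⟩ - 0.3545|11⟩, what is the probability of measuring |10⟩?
0.04076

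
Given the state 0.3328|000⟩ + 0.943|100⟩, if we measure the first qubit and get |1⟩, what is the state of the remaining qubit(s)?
|00⟩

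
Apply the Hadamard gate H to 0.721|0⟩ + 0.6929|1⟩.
0.9998|0⟩ + 0.01987|1⟩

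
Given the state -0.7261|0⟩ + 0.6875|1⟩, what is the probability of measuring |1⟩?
0.4727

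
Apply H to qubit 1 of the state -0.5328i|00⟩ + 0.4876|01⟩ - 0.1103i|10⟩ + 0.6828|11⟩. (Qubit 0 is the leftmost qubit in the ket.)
(0.3448 - 0.3767i)|00⟩ + (-0.3448 - 0.3767i)|01⟩ + (0.4828 - 0.07799i)|10⟩ + (-0.4828 - 0.07799i)|11⟩

H on qubit 1 mixes each pair of kets that differ only in qubit 1: amplitudes (a, b) of (|…0…⟩, |…1…⟩) become ((a + b)/√2, (a − b)/√2). Kets absent from the input have amplitude 0.
(|00⟩, |01⟩): (a, b) = (-0.5328i, 0.4876) → ((0.3448 - 0.3767i), (-0.3448 - 0.3767i))
(|10⟩, |11⟩): (a, b) = (-0.1103i, 0.6828) → ((0.4828 - 0.07799i), (-0.4828 - 0.07799i))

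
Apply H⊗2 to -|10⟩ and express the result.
-1/2|00⟩ - 1/2|01⟩ + 1/2|10⟩ + 1/2|11⟩

H⊗2 gives amp(|y⟩) = (1/2) Σ_x (−1)^(x·y) amp(|x⟩), where x·y is the number of positions in which both x and y have a 1.
|00⟩: (-1)/2 = -1/2
|01⟩: (-1)/2 = -1/2
|10⟩: (1)/2 = 1/2
|11⟩: (1)/2 = 1/2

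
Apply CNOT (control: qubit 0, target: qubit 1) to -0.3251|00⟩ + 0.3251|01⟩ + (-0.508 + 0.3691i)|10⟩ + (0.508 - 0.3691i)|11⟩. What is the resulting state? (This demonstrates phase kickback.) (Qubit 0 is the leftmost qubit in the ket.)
-0.3251|00⟩ + 0.3251|01⟩ + (0.508 - 0.3691i)|10⟩ + (-0.508 + 0.3691i)|11⟩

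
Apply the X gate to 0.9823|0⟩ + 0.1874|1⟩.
0.1874|0⟩ + 0.9823|1⟩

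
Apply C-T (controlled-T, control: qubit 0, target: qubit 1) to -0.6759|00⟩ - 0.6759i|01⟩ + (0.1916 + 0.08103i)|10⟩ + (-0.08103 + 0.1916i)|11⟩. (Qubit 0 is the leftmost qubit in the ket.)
-0.6759|00⟩ - 0.6759i|01⟩ + (0.1916 + 0.08103i)|10⟩ + (-0.1928 + 0.07818i)|11⟩

C-T leaves the control-|0⟩ kets |00⟩, |01⟩ unchanged and applies T to qubit 1 on the control-|1⟩ pair (|10⟩, |11⟩).
T = [[1, 0], [0, (1/√2 + (1/√2)i)]].
With a = amp(|10⟩) = (0.1916 + 0.08103i) and b = amp(|11⟩) = (-0.08103 + 0.1916i):
new amp(|10⟩) = (1)·a = (0.1916 + 0.08103i)
new amp(|11⟩) = (1/√2 + (1/√2)i)·b = (-0.1928 + 0.07818i)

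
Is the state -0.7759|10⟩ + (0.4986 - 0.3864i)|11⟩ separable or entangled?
Separable

Writing the state as a|00⟩ + b|01⟩ + c|10⟩ + d|11⟩, it is a product state iff ad − bc = 0.
Here (a, b, c, d) = (0, 0, -0.7759, (0.4986 - 0.3864i)): ad − bc = (0)(0.4986 - 0.3864i) − (0)(-0.7759) = 0, so the state is separable.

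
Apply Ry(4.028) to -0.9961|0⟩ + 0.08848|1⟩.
0.3472|0⟩ - 0.9378|1⟩

Ry(4.028) = [[cos(θ/2), −sin(θ/2)], [sin(θ/2), cos(θ/2)]]; θ = 4.028, cos(θ/2) ≈ -0.428836, sin(θ/2) ≈ 0.903382.
With a = amp(|0⟩) = -0.9961 and b = amp(|1⟩) = 0.08848:
new amp(|0⟩) = (-0.428836)·a + (-0.903382)·b = 0.3472
new amp(|1⟩) = (0.903382)·a + (-0.428836)·b = -0.9378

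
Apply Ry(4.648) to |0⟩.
-0.684|0⟩ + 0.7295|1⟩

Ry(4.648) = [[cos(θ/2), −sin(θ/2)], [sin(θ/2), cos(θ/2)]]; θ = 4.648, cos(θ/2) ≈ -0.683979, sin(θ/2) ≈ 0.729501.
With a = amp(|0⟩) = 1 and b = amp(|1⟩) = 0:
new amp(|0⟩) = (-0.683979)·a + (-0.729501)·b = -0.684
new amp(|1⟩) = (0.729501)·a + (-0.683979)·b = 0.7295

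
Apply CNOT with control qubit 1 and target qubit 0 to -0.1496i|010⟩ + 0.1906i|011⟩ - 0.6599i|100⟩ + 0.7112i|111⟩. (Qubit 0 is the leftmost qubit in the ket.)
0.7112i|011⟩ - 0.6599i|100⟩ - 0.1496i|110⟩ + 0.1906i|111⟩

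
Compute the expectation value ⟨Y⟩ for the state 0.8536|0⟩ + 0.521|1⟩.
0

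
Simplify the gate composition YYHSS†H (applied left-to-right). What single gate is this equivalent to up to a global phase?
I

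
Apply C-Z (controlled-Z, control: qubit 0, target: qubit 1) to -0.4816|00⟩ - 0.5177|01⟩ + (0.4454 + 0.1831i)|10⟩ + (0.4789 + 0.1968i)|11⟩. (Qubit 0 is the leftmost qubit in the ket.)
-0.4816|00⟩ - 0.5177|01⟩ + (0.4454 + 0.1831i)|10⟩ + (-0.4789 - 0.1968i)|11⟩

C-Z leaves the control-|0⟩ kets |00⟩, |01⟩ unchanged and applies Z to qubit 1 on the control-|1⟩ pair (|10⟩, |11⟩).
Z = [[1, 0], [0, -1]].
With a = amp(|10⟩) = (0.4454 + 0.1831i) and b = amp(|11⟩) = (0.4789 + 0.1968i):
new amp(|10⟩) = (1)·a = (0.4454 + 0.1831i)
new amp(|11⟩) = (-1)·b = (-0.4789 - 0.1968i)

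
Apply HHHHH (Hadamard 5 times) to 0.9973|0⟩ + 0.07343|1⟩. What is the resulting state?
0.7571|0⟩ + 0.6533|1⟩

H² = I, so H^5 = H: a single Hadamard. With (a, b) = (0.9973, 0.07343), H gives ((a + b)/√2, (a − b)/√2) = (0.7571, 0.6533).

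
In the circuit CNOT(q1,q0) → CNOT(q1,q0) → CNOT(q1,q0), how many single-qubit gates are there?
0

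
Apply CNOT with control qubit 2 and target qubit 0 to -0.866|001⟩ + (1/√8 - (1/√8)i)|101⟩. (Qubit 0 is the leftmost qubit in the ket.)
(1/√8 - (1/√8)i)|001⟩ - 0.866|101⟩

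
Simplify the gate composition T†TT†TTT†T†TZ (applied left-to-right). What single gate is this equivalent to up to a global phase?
Z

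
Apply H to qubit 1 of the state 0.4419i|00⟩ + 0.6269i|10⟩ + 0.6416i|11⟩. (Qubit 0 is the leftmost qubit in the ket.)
0.3125i|00⟩ + 0.3125i|01⟩ + 0.897i|10⟩ - 0.01039i|11⟩

H on qubit 1 mixes each pair of kets that differ only in qubit 1: amplitudes (a, b) of (|…0…⟩, |…1…⟩) become ((a + b)/√2, (a − b)/√2). Kets absent from the input have amplitude 0.
(|00⟩, |01⟩): (a, b) = (0.4419i, 0) → (0.3125i, 0.3125i)
(|10⟩, |11⟩): (a, b) = (0.6269i, 0.6416i) → (0.897i, -0.01039i)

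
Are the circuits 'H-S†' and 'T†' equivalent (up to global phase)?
No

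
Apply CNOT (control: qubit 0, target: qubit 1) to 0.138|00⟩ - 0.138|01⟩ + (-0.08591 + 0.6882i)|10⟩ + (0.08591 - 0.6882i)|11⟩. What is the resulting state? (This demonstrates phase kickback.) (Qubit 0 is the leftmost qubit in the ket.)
0.138|00⟩ - 0.138|01⟩ + (0.08591 - 0.6882i)|10⟩ + (-0.08591 + 0.6882i)|11⟩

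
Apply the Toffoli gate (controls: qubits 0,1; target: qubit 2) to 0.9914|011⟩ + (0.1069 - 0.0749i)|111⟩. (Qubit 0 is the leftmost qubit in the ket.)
0.9914|011⟩ + (0.1069 - 0.0749i)|110⟩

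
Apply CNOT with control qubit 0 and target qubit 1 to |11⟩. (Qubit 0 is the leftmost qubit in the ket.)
|10⟩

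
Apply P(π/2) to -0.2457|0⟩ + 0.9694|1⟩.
-0.2457|0⟩ + 0.9694i|1⟩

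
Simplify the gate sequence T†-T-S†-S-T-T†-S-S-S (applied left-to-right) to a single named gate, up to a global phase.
S†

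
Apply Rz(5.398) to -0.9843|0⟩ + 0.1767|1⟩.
(0.8895 + 0.4216i)|0⟩ + (-0.1597 + 0.07568i)|1⟩

Rz(5.398) = [[e^(−iθ/2), 0], [0, e^(iθ/2)]] with e^(±iθ/2) = cos(θ/2) ± i·sin(θ/2); θ = 5.398, cos(θ/2) ≈ -0.903644, sin(θ/2) ≈ 0.428284.
With a = amp(|0⟩) = -0.9843 and b = amp(|1⟩) = 0.1767:
new amp(|0⟩) = (-0.903644 - 0.428284i)·a = (0.8895 + 0.4216i)
new amp(|1⟩) = (-0.903644 + 0.428284i)·b = (-0.1597 + 0.07568i)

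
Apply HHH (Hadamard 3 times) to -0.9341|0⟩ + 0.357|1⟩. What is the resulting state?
-0.4081|0⟩ - 0.9129|1⟩

H² = I, so H^3 = H: a single Hadamard. With (a, b) = (-0.9341, 0.357), H gives ((a + b)/√2, (a − b)/√2) = (-0.4081, -0.9129).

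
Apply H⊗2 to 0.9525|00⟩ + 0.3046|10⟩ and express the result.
0.6286|00⟩ + 0.6286|01⟩ + 0.324|10⟩ + 0.324|11⟩

H⊗2 gives amp(|y⟩) = (1/2) Σ_x (−1)^(x·y) amp(|x⟩), where x·y is the number of positions in which both x and y have a 1.
|00⟩: (0.9525 + 0.3046)/2 = 0.6286
|01⟩: (0.9525 + 0.3046)/2 = 0.6286
|10⟩: (0.9525 - 0.3046)/2 = 0.324
|11⟩: (0.9525 - 0.3046)/2 = 0.324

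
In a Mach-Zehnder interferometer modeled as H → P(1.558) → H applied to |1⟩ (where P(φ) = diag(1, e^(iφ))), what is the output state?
(0.4936 - 0.5i)|0⟩ + (0.5064 + 0.5i)|1⟩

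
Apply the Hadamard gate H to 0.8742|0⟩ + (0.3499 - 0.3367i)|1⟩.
(0.8656 - 0.2381i)|0⟩ + (0.3707 + 0.2381i)|1⟩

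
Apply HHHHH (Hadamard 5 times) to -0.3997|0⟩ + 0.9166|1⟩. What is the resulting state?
0.3655|0⟩ - 0.9308|1⟩

H² = I, so H^5 = H: a single Hadamard. With (a, b) = (-0.3997, 0.9166), H gives ((a + b)/√2, (a − b)/√2) = (0.3655, -0.9308).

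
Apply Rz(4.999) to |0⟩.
(-0.8008 - 0.5989i)|0⟩

Rz(4.999) = [[e^(−iθ/2), 0], [0, e^(iθ/2)]] with e^(±iθ/2) = cos(θ/2) ± i·sin(θ/2); θ = 4.999, cos(θ/2) ≈ -0.800844, sin(θ/2) ≈ 0.598873.
With a = amp(|0⟩) = 1 and b = amp(|1⟩) = 0:
new amp(|0⟩) = (-0.800844 - 0.598873i)·a = (-0.8008 - 0.5989i)
new amp(|1⟩) = (-0.800844 + 0.598873i)·b = 0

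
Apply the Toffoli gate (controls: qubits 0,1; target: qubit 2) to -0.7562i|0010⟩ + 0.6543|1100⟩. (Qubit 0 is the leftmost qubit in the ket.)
-0.7562i|0010⟩ + 0.6543|1110⟩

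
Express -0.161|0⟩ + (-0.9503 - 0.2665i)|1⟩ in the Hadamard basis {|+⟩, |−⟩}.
(-0.7858 - 0.1884i)|+⟩ + (0.5581 + 0.1884i)|−⟩

With |ψ⟩ = α|0⟩ + β|1⟩, the Hadamard-basis coefficients are ⟨+|ψ⟩ = (α + β)/√2 and ⟨−|ψ⟩ = (α − β)/√2.
Here α = -0.161, β = (-0.9503 - 0.2665i): (α + β)/√2 = (-0.7858 - 0.1884i), (α − β)/√2 = (0.5581 + 0.1884i).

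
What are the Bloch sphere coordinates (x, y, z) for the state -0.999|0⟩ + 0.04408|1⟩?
(-0.08807, 0, 0.9961)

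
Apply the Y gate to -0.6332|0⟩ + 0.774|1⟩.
-0.774i|0⟩ - 0.6332i|1⟩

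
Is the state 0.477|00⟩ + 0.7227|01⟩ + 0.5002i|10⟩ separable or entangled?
Entangled

Writing the state as a|00⟩ + b|01⟩ + c|10⟩ + d|11⟩, it is a product state iff ad − bc = 0.
Here (a, b, c, d) = (0.477, 0.7227, 0.5002i, 0): ad − bc = (0.477)(0) − (0.7227)(0.5002i) = -0.3615i ≠ 0, so the state is entangled.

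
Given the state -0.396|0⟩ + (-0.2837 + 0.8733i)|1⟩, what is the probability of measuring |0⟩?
0.1568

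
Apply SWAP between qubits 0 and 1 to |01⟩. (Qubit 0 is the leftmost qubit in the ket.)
|10⟩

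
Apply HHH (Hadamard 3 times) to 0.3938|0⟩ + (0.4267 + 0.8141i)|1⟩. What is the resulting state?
(0.5802 + 0.5757i)|0⟩ + (-0.02326 - 0.5757i)|1⟩

H² = I, so H^3 = H: a single Hadamard. With (a, b) = (0.3938, (0.4267 + 0.8141i)), H gives ((a + b)/√2, (a − b)/√2) = ((0.5802 + 0.5757i), (-0.02326 - 0.5757i)).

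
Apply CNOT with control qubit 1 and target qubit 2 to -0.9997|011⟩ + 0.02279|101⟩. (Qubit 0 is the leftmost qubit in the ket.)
-0.9997|010⟩ + 0.02279|101⟩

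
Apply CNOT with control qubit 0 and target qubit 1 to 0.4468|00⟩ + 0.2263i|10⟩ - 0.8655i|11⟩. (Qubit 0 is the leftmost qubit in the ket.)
0.4468|00⟩ - 0.8655i|10⟩ + 0.2263i|11⟩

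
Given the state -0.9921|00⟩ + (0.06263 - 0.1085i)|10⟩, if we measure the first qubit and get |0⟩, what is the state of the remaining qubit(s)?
-|0⟩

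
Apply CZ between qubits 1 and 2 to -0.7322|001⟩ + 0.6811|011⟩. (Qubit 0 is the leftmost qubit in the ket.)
-0.7322|001⟩ - 0.6811|011⟩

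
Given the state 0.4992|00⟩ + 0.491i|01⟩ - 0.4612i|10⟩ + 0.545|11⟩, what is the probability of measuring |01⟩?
0.2411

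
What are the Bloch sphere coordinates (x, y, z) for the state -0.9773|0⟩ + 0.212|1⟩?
(-0.4144, 0, 0.9102)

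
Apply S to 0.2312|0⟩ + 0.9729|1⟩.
0.2312|0⟩ + 0.9729i|1⟩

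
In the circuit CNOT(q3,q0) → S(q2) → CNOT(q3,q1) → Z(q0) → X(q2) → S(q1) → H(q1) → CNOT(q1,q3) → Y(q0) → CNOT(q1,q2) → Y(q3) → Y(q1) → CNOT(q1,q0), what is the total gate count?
13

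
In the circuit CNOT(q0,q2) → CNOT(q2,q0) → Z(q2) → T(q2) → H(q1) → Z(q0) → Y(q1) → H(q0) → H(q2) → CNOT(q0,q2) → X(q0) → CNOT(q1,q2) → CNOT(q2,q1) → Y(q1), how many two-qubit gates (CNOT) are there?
5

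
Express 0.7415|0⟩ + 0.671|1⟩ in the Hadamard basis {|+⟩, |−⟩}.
0.9988|+⟩ + 0.04985|−⟩

With |ψ⟩ = α|0⟩ + β|1⟩, the Hadamard-basis coefficients are ⟨+|ψ⟩ = (α + β)/√2 and ⟨−|ψ⟩ = (α − β)/√2.
Here α = 0.7415, β = 0.671: (α + β)/√2 = 0.9988, (α − β)/√2 = 0.04985.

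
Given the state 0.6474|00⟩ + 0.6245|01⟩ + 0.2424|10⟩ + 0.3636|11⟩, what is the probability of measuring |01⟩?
0.39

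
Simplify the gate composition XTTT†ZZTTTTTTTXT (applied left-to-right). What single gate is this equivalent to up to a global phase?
T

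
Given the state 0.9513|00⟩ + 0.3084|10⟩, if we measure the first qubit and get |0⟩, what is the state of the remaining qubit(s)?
|0⟩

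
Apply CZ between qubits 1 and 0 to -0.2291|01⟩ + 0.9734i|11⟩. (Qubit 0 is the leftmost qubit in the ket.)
-0.2291|01⟩ - 0.9734i|11⟩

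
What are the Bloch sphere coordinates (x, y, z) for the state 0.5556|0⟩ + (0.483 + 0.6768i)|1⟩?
(0.5367, 0.7521, -0.3827)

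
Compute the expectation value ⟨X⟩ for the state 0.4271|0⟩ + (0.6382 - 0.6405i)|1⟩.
0.5452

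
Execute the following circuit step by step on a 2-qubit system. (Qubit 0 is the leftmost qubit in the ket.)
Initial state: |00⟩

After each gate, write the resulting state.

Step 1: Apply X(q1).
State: |01⟩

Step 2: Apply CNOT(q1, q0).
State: |11⟩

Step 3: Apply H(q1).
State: 1/√2|10⟩ - 1/√2|11⟩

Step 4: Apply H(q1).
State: |11⟩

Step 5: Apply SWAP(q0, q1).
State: |11⟩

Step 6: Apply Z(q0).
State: -|11⟩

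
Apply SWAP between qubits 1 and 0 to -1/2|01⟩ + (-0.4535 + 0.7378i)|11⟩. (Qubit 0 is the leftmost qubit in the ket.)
-1/2|10⟩ + (-0.4535 + 0.7378i)|11⟩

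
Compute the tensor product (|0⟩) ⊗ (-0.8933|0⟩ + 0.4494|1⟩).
-0.8933|00⟩ + 0.4494|01⟩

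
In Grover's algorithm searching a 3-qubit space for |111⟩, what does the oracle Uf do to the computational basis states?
Uf|x⟩ = -|x⟩ if x = 111, else |x⟩ (phase flip on target)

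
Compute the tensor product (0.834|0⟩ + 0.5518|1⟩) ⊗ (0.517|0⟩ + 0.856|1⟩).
0.4312|00⟩ + 0.7139|01⟩ + 0.2853|10⟩ + 0.4723|11⟩

amp(|b₁b₂…⟩) = product of the factor amplitudes for bits b₁, b₂, …; only kets whose every factor amplitude is nonzero survive.
|00⟩: (0.834)(0.517) = 0.4312
|01⟩: (0.834)(0.856) = 0.7139
|10⟩: (0.5518)(0.517) = 0.2853
|11⟩: (0.5518)(0.856) = 0.4723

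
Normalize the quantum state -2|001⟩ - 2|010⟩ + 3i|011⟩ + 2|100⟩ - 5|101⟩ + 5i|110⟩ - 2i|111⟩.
-0.2309|001⟩ - 0.2309|010⟩ + 0.3464i|011⟩ + 0.2309|100⟩ - 1/√3|101⟩ + (1/√3)i|110⟩ - 0.2309i|111⟩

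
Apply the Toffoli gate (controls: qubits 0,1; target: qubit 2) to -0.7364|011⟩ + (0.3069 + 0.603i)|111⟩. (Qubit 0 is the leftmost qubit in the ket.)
-0.7364|011⟩ + (0.3069 + 0.603i)|110⟩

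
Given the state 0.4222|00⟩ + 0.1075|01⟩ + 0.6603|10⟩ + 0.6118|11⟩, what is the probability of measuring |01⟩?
0.01156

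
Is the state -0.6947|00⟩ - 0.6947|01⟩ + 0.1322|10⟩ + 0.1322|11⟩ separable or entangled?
Separable

Writing the state as a|00⟩ + b|01⟩ + c|10⟩ + d|11⟩, it is a product state iff ad − bc = 0.
Here (a, b, c, d) = (-0.6947, -0.6947, 0.1322, 0.1322): ad − bc = (-0.6947)(0.1322) − (-0.6947)(0.1322) = 0, so the state is separable.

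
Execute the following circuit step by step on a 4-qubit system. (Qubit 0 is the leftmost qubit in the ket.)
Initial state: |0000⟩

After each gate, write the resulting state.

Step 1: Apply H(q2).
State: 1/√2|0000⟩ + 1/√2|0010⟩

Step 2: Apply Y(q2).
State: -(1/√2)i|0000⟩ + (1/√2)i|0010⟩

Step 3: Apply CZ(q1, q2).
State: -(1/√2)i|0000⟩ + (1/√2)i|0010⟩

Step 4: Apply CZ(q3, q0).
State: -(1/√2)i|0000⟩ + (1/√2)i|0010⟩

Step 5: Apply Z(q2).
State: -(1/√2)i|0000⟩ - (1/√2)i|0010⟩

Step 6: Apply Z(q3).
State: -(1/√2)i|0000⟩ - (1/√2)i|0010⟩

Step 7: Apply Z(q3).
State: -(1/√2)i|0000⟩ - (1/√2)i|0010⟩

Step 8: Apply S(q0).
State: -(1/√2)i|0000⟩ - (1/√2)i|0010⟩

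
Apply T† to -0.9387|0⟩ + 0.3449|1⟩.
-0.9387|0⟩ + (0.2439 - 0.2439i)|1⟩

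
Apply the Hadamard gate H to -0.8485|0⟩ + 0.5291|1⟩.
-0.2258|0⟩ - 0.9741|1⟩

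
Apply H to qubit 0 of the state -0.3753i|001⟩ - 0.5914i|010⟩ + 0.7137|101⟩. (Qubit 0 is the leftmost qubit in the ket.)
(0.5047 - 0.2654i)|001⟩ - 0.4182i|010⟩ + (-0.5047 - 0.2654i)|101⟩ - 0.4182i|110⟩

H on qubit 0 mixes each pair of kets that differ only in qubit 0: amplitudes (a, b) of (|…0…⟩, |…1…⟩) become ((a + b)/√2, (a − b)/√2). Kets absent from the input have amplitude 0.
(|001⟩, |101⟩): (a, b) = (-0.3753i, 0.7137) → ((0.5047 - 0.2654i), (-0.5047 - 0.2654i))
(|010⟩, |110⟩): (a, b) = (-0.5914i, 0) → (-0.4182i, -0.4182i)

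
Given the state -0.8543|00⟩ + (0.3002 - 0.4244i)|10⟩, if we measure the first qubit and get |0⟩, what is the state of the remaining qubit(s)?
-|0⟩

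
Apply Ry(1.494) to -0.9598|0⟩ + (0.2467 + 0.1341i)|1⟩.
(-0.8719 - 0.09111i)|0⟩ + (-0.4711 + 0.09839i)|1⟩

Ry(1.494) = [[cos(θ/2), −sin(θ/2)], [sin(θ/2), cos(θ/2)]]; θ = 1.494, cos(θ/2) ≈ 0.73373, sin(θ/2) ≈ 0.679441.
With a = amp(|0⟩) = -0.9598 and b = amp(|1⟩) = (0.2467 + 0.1341i):
new amp(|0⟩) = (0.73373)·a + (-0.679441)·b = (-0.8719 - 0.09111i)
new amp(|1⟩) = (0.679441)·a + (0.73373)·b = (-0.4711 + 0.09839i)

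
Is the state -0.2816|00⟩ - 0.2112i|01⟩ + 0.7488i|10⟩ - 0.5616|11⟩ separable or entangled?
Separable

Writing the state as a|00⟩ + b|01⟩ + c|10⟩ + d|11⟩, it is a product state iff ad − bc = 0.
Here (a, b, c, d) = (-0.2816, -0.2112i, 0.7488i, -0.5616): ad − bc = (-0.2816)(-0.5616) − (-0.2112i)(0.7488i) = 0, so the state is separable.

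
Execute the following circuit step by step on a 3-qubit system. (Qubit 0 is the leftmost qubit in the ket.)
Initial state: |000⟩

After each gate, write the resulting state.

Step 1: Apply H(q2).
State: 1/√2|000⟩ + 1/√2|001⟩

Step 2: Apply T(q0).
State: 1/√2|000⟩ + 1/√2|001⟩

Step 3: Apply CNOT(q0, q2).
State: 1/√2|000⟩ + 1/√2|001⟩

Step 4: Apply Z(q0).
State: 1/√2|000⟩ + 1/√2|001⟩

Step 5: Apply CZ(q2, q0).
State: 1/√2|000⟩ + 1/√2|001⟩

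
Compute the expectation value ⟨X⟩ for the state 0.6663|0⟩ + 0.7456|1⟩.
0.9936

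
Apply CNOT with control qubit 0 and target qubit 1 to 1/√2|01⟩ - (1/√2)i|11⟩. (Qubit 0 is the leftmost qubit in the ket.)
1/√2|01⟩ - (1/√2)i|10⟩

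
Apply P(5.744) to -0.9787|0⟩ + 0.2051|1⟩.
-0.9787|0⟩ + (0.176 - 0.1053i)|1⟩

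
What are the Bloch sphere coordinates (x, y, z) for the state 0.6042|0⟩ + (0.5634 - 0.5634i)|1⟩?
(0.6808, -0.6808, -0.2698)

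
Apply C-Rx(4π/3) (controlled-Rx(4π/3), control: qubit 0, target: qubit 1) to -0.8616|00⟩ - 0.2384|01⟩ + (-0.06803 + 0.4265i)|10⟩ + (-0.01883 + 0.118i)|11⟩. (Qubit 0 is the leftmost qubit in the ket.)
-0.8616|00⟩ - 0.2384|01⟩ + (0.1362 - 0.1969i)|10⟩ + (0.3788 - 0.00008429i)|11⟩

C-Rx(4π/3) leaves the control-|0⟩ kets |00⟩, |01⟩ unchanged and applies Rx(4π/3) to qubit 1 on the control-|1⟩ pair (|10⟩, |11⟩).
Rx(4π/3) = [[cos(θ/2), −i·sin(θ/2)], [−i·sin(θ/2), cos(θ/2)]]; θ = 4π/3, cos(θ/2) ≈ -0.5, sin(θ/2) ≈ 0.866025.
With a = amp(|10⟩) = (-0.06803 + 0.4265i) and b = amp(|11⟩) = (-0.01883 + 0.118i):
new amp(|10⟩) = (-0.5)·a + (-0.866025i)·b = (0.1362 - 0.1969i)
new amp(|11⟩) = (-0.866025i)·a + (-0.5)·b = (0.3788 - 0.00008429i)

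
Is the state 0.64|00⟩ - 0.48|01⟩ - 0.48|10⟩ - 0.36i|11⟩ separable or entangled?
Entangled

Writing the state as a|00⟩ + b|01⟩ + c|10⟩ + d|11⟩, it is a product state iff ad − bc = 0.
Here (a, b, c, d) = (0.64, -0.48, -0.48, -0.36i): ad − bc = (0.64)(-0.36i) − (-0.48)(-0.48) = (-0.2304 - 0.2304i) ≠ 0, so the state is entangled.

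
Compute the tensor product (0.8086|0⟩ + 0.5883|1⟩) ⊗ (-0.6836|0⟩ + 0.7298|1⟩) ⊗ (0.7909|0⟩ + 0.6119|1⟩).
-0.4372|000⟩ - 0.3382|001⟩ + 0.4667|010⟩ + 0.3611|011⟩ - 0.3181|100⟩ - 0.2461|101⟩ + 0.3396|110⟩ + 0.2627|111⟩

amp(|b₁b₂…⟩) = product of the factor amplitudes for bits b₁, b₂, …; only kets whose every factor amplitude is nonzero survive.
|000⟩: (0.8086)(-0.6836)(0.7909) = -0.4372
|001⟩: (0.8086)(-0.6836)(0.6119) = -0.3382
|010⟩: (0.8086)(0.7298)(0.7909) = 0.4667
|011⟩: (0.8086)(0.7298)(0.6119) = 0.3611
|100⟩: (0.5883)(-0.6836)(0.7909) = -0.3181
|101⟩: (0.5883)(-0.6836)(0.6119) = -0.2461
|110⟩: (0.5883)(0.7298)(0.7909) = 0.3396
|111⟩: (0.5883)(0.7298)(0.6119) = 0.2627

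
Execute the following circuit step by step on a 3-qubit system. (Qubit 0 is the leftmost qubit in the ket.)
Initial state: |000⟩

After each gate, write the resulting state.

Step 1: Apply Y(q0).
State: i|100⟩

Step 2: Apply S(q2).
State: i|100⟩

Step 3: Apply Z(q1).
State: i|100⟩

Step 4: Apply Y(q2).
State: -|101⟩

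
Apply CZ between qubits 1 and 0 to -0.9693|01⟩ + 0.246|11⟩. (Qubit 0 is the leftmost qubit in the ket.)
-0.9693|01⟩ - 0.246|11⟩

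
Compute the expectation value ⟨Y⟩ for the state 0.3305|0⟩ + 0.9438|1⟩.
0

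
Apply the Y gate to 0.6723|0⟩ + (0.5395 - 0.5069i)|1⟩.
(-0.5069 - 0.5395i)|0⟩ + 0.6723i|1⟩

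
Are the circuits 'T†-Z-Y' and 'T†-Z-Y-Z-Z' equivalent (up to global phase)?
Yes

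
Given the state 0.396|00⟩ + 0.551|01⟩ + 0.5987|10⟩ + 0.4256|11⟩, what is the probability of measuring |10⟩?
0.3584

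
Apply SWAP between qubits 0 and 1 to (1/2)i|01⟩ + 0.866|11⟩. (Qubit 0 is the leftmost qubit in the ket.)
(1/2)i|10⟩ + 0.866|11⟩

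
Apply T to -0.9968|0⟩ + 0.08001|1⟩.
-0.9968|0⟩ + (0.05658 + 0.05658i)|1⟩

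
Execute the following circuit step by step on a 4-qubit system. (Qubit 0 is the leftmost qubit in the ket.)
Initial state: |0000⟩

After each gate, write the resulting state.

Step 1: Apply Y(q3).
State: i|0001⟩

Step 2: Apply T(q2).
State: i|0001⟩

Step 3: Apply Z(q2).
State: i|0001⟩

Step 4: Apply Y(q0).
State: -|1001⟩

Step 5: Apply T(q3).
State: (-1/√2 - (1/√2)i)|1001⟩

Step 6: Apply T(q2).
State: (-1/√2 - (1/√2)i)|1001⟩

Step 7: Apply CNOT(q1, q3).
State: (-1/√2 - (1/√2)i)|1001⟩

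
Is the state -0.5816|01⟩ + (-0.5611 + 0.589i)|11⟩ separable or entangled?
Separable

Writing the state as a|00⟩ + b|01⟩ + c|10⟩ + d|11⟩, it is a product state iff ad − bc = 0.
Here (a, b, c, d) = (0, -0.5816, 0, (-0.5611 + 0.589i)): ad − bc = (0)(-0.5611 + 0.589i) − (-0.5816)(0) = 0, so the state is separable.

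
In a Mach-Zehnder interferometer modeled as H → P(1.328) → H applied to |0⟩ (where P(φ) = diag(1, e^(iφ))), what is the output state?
(0.6202 + 0.4853i)|0⟩ + (0.3798 - 0.4853i)|1⟩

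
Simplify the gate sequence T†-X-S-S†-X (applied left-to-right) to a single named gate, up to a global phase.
T†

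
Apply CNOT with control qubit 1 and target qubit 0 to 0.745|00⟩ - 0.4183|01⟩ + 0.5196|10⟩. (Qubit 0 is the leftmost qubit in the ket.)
0.745|00⟩ + 0.5196|10⟩ - 0.4183|11⟩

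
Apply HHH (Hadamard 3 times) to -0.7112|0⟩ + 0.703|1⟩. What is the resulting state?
-0.005798|0⟩ - |1⟩

H² = I, so H^3 = H: a single Hadamard. With (a, b) = (-0.7112, 0.703), H gives ((a + b)/√2, (a − b)/√2) = (-0.005798, -1).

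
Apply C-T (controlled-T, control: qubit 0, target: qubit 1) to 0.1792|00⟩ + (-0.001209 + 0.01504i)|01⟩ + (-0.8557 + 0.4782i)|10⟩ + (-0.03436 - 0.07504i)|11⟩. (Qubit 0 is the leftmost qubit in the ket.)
0.1792|00⟩ + (-0.001209 + 0.01504i)|01⟩ + (-0.8557 + 0.4782i)|10⟩ + (0.02877 - 0.07736i)|11⟩

C-T leaves the control-|0⟩ kets |00⟩, |01⟩ unchanged and applies T to qubit 1 on the control-|1⟩ pair (|10⟩, |11⟩).
T = [[1, 0], [0, (1/√2 + (1/√2)i)]].
With a = amp(|10⟩) = (-0.8557 + 0.4782i) and b = amp(|11⟩) = (-0.03436 - 0.07504i):
new amp(|10⟩) = (1)·a = (-0.8557 + 0.4782i)
new amp(|11⟩) = (1/√2 + (1/√2)i)·b = (0.02877 - 0.07736i)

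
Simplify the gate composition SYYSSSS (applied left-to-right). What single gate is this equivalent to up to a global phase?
S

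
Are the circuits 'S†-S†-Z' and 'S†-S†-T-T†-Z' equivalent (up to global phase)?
Yes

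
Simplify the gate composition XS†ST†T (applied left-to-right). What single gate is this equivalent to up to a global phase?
X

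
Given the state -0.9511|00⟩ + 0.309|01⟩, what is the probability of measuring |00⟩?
0.9046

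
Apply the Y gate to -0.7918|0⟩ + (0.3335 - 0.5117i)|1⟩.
(-0.5117 - 0.3335i)|0⟩ - 0.7918i|1⟩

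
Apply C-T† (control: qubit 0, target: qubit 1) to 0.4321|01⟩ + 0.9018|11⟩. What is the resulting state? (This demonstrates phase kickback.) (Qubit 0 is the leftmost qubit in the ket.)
0.4321|01⟩ + (0.6377 - 0.6377i)|11⟩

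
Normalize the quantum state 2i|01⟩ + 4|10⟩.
(1/√5)i|01⟩ + 0.8944|10⟩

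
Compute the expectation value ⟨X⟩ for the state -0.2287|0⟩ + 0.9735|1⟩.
-0.4453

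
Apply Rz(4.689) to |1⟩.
(-0.6988 + 0.7153i)|1⟩

Rz(4.689) = [[e^(−iθ/2), 0], [0, e^(iθ/2)]] with e^(±iθ/2) = cos(θ/2) ± i·sin(θ/2); θ = 4.689, cos(θ/2) ≈ -0.698789, sin(θ/2) ≈ 0.715327.
With a = amp(|0⟩) = 0 and b = amp(|1⟩) = 1:
new amp(|0⟩) = (-0.698789 - 0.715327i)·a = 0
new amp(|1⟩) = (-0.698789 + 0.715327i)·b = (-0.6988 + 0.7153i)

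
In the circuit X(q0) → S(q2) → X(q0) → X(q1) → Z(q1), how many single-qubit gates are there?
5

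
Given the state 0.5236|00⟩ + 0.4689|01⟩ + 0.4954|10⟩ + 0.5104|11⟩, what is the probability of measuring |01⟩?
0.2199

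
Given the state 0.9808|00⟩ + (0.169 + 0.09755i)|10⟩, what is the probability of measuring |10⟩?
0.03808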